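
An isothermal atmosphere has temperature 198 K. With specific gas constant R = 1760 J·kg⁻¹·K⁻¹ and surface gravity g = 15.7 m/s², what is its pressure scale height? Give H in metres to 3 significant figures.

H ≈ 22200 m

The scale height of an isothermal atmosphere is H = RT/g.
H = 1760 × 198 / 15.7 = 348480/15.7 = 22196 m.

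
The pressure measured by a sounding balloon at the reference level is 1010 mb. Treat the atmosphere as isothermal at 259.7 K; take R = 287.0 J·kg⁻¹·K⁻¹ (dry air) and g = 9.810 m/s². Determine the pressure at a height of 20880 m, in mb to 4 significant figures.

Scale height: H = RT/g = 287.0 × 259.7 / 9.810 = 7597.7 m.
Barometric formula: P = P₀ exp(−z/H).
z/H = 20880/7597.7 = 2.7482; exp(−2.7482) = 0.064043.
P = 1010 × 0.064043 = 64.683 mb.

P ≈ 64.68 mb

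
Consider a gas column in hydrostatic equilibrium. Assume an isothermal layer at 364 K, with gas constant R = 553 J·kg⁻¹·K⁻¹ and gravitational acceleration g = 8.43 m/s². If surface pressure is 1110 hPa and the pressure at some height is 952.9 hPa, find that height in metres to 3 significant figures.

z ≈ 3640 m

Scale height: H = RT/g = 553 × 364 / 8.43 = 23878 m.
Invert the barometric formula: z = H ln(P₀/P).
P₀/P = 1110/952.9 = 1.1649; ln(1.1649) = 0.15264.
z = 23878 × 0.15264 = 3644.7 m.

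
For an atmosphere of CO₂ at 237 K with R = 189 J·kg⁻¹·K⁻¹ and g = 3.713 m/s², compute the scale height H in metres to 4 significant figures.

H ≈ 12060 m

The scale height of an isothermal atmosphere is H = RT/g.
H = 189 × 237 / 3.713 = 44793/3.713 = 12064 m.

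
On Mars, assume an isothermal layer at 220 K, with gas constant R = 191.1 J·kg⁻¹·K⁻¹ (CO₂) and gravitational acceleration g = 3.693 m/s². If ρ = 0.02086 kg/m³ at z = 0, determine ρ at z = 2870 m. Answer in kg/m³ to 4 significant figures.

ρ ≈ 0.01621 kg/m³

Scale height: H = RT/g = 191.1 × 220 / 3.693 = 11384 m.
In an isothermal atmosphere, density decays like pressure: ρ = ρ₀ exp(−z/H).
z/H = 2870.0/11384 = 0.25211; exp(−0.25211) = 0.77716.
ρ = 0.02086 × 0.77716 = 0.016212 kg/m³.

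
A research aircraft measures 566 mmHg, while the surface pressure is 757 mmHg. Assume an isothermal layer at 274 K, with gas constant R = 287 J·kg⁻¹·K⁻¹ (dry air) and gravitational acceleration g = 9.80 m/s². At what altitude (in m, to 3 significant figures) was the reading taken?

z ≈ 2330 m

Scale height: H = RT/g = 287 × 274 / 9.80 = 8024.3 m.
Invert the barometric formula: z = H ln(P₀/P).
P₀/P = 757/566 = 1.3375; ln(1.3375) = 0.29080.
z = 8024.3 × 0.29080 = 2333.5 m.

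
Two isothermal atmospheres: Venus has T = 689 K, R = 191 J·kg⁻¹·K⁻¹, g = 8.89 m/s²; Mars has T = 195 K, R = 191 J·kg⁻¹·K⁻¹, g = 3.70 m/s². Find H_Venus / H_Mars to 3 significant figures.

H_Venus/H_Mars ≈ 1.47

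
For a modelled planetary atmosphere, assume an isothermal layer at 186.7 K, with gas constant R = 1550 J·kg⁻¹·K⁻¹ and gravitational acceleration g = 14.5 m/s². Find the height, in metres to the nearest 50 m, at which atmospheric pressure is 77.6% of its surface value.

Scale height: H = RT/g = 1550 × 186.7 / 14.5 = 19958 m.
Set P/P₀ = exp(−z/H) = 0.776, so z = −H ln(0.776).
−ln(0.776) = 0.25360; z = 19958 × 0.25360 = 5061.3 m.

z ≈ 5050 m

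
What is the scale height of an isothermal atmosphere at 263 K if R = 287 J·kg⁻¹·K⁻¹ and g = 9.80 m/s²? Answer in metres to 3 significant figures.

The scale height of an isothermal atmosphere is H = RT/g.
H = 287 × 263 / 9.80 = 75481/9.80 = 7702.1 m.

H ≈ 7700 m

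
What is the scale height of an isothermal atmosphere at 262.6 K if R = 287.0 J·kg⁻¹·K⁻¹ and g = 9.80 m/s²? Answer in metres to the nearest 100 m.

H ≈ 7700 m

The scale height of an isothermal atmosphere is H = RT/g.
H = 287.0 × 262.6 / 9.80 = 75366/9.80 = 7690.4 m.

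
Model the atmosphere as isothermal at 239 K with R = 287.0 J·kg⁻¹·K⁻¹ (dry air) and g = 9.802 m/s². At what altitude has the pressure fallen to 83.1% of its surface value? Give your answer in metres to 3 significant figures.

z ≈ 1300 m

Scale height: H = RT/g = 287.0 × 239 / 9.802 = 6997.9 m.
Set P/P₀ = exp(−z/H) = 0.831, so z = −H ln(0.831).
−ln(0.831) = 0.18513; z = 6997.9 × 0.18513 = 1295.5 m.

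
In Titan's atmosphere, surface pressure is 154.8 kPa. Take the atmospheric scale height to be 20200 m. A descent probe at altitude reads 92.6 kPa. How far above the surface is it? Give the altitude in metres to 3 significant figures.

Invert the barometric formula: z = H ln(P₀/P).
P₀/P = 154.8/92.6 = 1.6717; ln(1.6717) = 0.51384.
z = 20200 × 0.51384 = 10380 m.

z ≈ 10400 m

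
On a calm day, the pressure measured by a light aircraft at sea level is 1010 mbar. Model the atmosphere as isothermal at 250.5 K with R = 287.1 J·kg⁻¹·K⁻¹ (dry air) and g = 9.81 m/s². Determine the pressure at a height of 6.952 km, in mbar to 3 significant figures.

Scale height: H = RT/g = 287.1 × 250.5 / 9.81 = 7331.1 m.
Barometric formula: P = P₀ exp(−z/H).
z/H = 6952.0/7331.1 = 0.94829; exp(−0.94829) = 0.38740.
P = 1010 × 0.38740 = 391.27 mbar.

P ≈ 391 mbar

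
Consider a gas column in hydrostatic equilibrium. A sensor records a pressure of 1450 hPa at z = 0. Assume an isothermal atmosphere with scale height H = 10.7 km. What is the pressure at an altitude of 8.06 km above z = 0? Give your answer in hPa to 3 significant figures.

Barometric formula: P = P₀ exp(−z/H).
z/H = 8060.0/10700 = 0.75327; exp(−0.75327) = 0.47082.
P = 1450 × 0.47082 = 682.69 hPa.

P ≈ 683 hPa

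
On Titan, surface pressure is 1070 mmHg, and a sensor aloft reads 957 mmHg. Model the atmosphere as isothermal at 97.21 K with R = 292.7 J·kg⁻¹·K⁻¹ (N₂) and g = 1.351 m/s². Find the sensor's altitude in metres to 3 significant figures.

z ≈ 2350 m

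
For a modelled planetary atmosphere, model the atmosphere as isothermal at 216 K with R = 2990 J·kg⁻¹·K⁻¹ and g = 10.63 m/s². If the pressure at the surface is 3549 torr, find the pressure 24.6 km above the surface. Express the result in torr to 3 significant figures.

Scale height: H = RT/g = 2990 × 216 / 10.63 = 60756 m.
Barometric formula: P = P₀ exp(−z/H).
z/H = 24600/60756 = 0.40490; exp(−0.40490) = 0.66704.
P = 3549 × 0.66704 = 2367.3 torr.

P ≈ 2370 torr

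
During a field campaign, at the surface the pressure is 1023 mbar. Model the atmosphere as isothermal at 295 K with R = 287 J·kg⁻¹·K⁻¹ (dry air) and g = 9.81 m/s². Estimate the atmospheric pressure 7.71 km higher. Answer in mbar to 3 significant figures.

P ≈ 419 mbar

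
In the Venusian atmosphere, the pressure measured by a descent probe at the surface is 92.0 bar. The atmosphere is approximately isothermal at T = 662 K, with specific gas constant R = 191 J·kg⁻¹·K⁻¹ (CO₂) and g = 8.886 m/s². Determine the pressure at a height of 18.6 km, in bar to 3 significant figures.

Scale height: H = RT/g = 191 × 662 / 8.886 = 14229 m.
Barometric formula: P = P₀ exp(−z/H).
z/H = 18600/14229 = 1.3072; exp(−1.3072) = 0.27058.
P = 92.0 × 0.27058 = 24.893 bar.

P ≈ 24.9 bar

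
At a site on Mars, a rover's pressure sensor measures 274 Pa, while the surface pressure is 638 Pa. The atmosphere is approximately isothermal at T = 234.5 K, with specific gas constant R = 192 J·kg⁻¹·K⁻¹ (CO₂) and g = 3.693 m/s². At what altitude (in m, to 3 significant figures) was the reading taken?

z ≈ 10300 m

Scale height: H = RT/g = 192 × 234.5 / 3.693 = 12192 m.
Invert the barometric formula: z = H ln(P₀/P).
P₀/P = 638/274 = 2.3285; ln(2.3285) = 0.84522.
z = 12192 × 0.84522 = 10305 m.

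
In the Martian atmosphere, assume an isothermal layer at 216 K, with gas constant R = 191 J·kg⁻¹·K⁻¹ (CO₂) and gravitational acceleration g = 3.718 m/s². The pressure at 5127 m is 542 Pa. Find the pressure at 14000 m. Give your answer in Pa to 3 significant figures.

P ≈ 244 Pa

Scale height: H = RT/g = 191 × 216 / 3.718 = 11096 m.
Between two levels, P₂ = P₁ exp(−Δz/H) with Δz = z₂ − z₁.
Δz = 14000 − 5127.0 = 8873.0 m; Δz/H = 8873.0/11096 = 0.79966.
P₂ = 542 × exp(−0.79966) = 542 × 0.44948 = 243.62 Pa.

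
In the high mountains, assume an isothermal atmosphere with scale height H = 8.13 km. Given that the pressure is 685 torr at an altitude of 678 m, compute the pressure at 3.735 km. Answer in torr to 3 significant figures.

P ≈ 470 torr

Between two levels, P₂ = P₁ exp(−Δz/H) with Δz = z₂ − z₁.
Δz = 3735.0 − 678.00 = 3057.0 m; Δz/H = 3057.0/8130.0 = 0.37601.
P₂ = 685 × exp(−0.37601) = 685 × 0.68660 = 470.32 torr.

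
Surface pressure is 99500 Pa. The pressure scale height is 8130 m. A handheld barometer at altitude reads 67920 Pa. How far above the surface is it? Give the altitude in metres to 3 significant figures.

z ≈ 3100 m

Invert the barometric formula: z = H ln(P₀/P).
P₀/P = 99500/67920 = 1.4650; ln(1.4650) = 0.38186.
z = 8130.0 × 0.38186 = 3104.5 m.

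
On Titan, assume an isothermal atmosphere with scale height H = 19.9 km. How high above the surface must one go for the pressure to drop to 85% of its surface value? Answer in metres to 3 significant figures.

z ≈ 3230 m

Set P/P₀ = exp(−z/H) = 0.85, so z = −H ln(0.85).
−ln(0.85) = 0.16252; z = 19900 × 0.16252 = 3234.1 m.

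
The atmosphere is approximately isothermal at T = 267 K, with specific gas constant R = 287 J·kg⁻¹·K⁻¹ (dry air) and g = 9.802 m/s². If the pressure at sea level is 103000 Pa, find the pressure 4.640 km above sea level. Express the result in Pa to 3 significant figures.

P ≈ 56900 Pa

Scale height: H = RT/g = 287 × 267 / 9.802 = 7817.7 m.
Barometric formula: P = P₀ exp(−z/H).
z/H = 4640.0/7817.7 = 0.59352; exp(−0.59352) = 0.55238.
P = 103000 × 0.55238 = 56895 Pa.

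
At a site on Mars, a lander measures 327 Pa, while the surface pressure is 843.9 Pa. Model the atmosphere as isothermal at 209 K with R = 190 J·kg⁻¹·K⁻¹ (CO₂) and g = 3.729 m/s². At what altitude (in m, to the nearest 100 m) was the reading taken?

Scale height: H = RT/g = 190 × 209 / 3.729 = 10649 m.
Invert the barometric formula: z = H ln(P₀/P).
P₀/P = 843.9/327 = 2.5807; ln(2.5807) = 0.94806.
z = 10649 × 0.94806 = 10096 m.

z ≈ 10100 m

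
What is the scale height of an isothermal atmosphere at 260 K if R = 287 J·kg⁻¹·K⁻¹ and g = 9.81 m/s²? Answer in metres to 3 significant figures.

H ≈ 7610 m

The scale height of an isothermal atmosphere is H = RT/g.
H = 287 × 260 / 9.81 = 74620/9.81 = 7606.5 m.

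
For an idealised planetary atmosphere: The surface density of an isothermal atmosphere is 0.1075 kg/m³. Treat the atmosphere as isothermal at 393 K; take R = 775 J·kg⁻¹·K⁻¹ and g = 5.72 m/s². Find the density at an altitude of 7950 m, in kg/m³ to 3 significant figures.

ρ ≈ 0.0926 kg/m³

Scale height: H = RT/g = 775 × 393 / 5.72 = 53247 m.
In an isothermal atmosphere, density decays like pressure: ρ = ρ₀ exp(−z/H).
z/H = 7950.0/53247 = 0.14930; exp(−0.14930) = 0.86131.
ρ = 0.1075 × 0.86131 = 0.092591 kg/m³.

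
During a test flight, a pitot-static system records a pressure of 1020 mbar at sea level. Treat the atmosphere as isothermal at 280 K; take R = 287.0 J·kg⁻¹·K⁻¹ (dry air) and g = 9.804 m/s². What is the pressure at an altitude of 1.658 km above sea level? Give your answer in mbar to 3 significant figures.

Scale height: H = RT/g = 287.0 × 280 / 9.804 = 8196.7 m.
Barometric formula: P = P₀ exp(−z/H).
z/H = 1658.0/8196.7 = 0.20228; exp(−0.20228) = 0.81687.
P = 1020 × 0.81687 = 833.21 mbar.

P ≈ 833 mbar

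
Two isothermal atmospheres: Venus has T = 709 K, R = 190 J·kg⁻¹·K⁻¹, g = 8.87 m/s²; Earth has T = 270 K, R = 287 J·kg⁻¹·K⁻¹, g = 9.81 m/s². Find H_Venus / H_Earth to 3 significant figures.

H_Venus/H_Earth ≈ 1.92

H = RT/g for each body.
H_Venus = 190 × 709 / 8.87 = 15187 m.
H_Earth = 287 × 270 / 9.81 = 7899.1 m.
H_Venus/H_Earth = 15187/7899.1 = 1.9226.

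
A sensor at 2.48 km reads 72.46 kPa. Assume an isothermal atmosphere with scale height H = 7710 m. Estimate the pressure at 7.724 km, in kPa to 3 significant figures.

Between two levels, P₂ = P₁ exp(−Δz/H) with Δz = z₂ − z₁.
Δz = 7724.0 − 2480.0 = 5244.0 m; Δz/H = 5244.0/7710.0 = 0.68016.
P₂ = 72.46 × exp(−0.68016) = 72.46 × 0.50654 = 36.704 kPa.

P ≈ 36.7 kPa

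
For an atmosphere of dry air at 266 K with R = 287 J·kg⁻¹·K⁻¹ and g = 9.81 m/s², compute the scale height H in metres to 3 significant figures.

H ≈ 7780 m

The scale height of an isothermal atmosphere is H = RT/g.
H = 287 × 266 / 9.81 = 76342/9.81 = 7782.1 m.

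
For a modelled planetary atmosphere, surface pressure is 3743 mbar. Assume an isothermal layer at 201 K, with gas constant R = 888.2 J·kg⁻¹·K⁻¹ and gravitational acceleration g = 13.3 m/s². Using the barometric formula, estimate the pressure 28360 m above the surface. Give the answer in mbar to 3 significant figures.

P ≈ 453 mbar

Scale height: H = RT/g = 888.2 × 201 / 13.3 = 13423 m.
Barometric formula: P = P₀ exp(−z/H).
z/H = 28360/13423 = 2.1128; exp(−2.1128) = 0.12090.
P = 3743 × 0.12090 = 452.53 mbar.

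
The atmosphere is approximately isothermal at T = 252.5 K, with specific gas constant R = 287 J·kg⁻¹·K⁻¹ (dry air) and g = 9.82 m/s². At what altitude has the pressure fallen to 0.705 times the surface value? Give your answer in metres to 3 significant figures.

z ≈ 2580 m

Scale height: H = RT/g = 287 × 252.5 / 9.82 = 7379.6 m.
Set P/P₀ = exp(−z/H) = 0.705, so z = −H ln(0.705).
−ln(0.705) = 0.34956; z = 7379.6 × 0.34956 = 2579.6 m.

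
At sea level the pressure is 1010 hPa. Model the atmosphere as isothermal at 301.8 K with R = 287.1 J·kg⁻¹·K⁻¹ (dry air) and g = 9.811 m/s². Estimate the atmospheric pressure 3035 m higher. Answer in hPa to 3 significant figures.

Scale height: H = RT/g = 287.1 × 301.8 / 9.811 = 8831.6 m.
Barometric formula: P = P₀ exp(−z/H).
z/H = 3035.0/8831.6 = 0.34365; exp(−0.34365) = 0.70918.
P = 1010 × 0.70918 = 716.27 hPa.

P ≈ 716 hPa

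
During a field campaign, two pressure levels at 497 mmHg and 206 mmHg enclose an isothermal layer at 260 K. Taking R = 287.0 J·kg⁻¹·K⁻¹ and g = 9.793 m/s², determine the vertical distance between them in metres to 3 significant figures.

Hypsometric equation: Δz = (R T̄/g) ln(P₁/P₂).
R T̄/g = 287.0 × 260 / 9.793 = 7619.7 m.
ln(497/206) = ln(2.4126) = 0.88071.
Δz = 7619.7 × 0.88071 = 6710.7 m.

Δz ≈ 6710 m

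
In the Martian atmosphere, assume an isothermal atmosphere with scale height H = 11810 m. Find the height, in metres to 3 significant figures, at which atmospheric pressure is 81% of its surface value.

Set P/P₀ = exp(−z/H) = 0.81, so z = −H ln(0.81).
−ln(0.81) = 0.21072; z = 11810 × 0.21072 = 2488.6 m.

z ≈ 2490 m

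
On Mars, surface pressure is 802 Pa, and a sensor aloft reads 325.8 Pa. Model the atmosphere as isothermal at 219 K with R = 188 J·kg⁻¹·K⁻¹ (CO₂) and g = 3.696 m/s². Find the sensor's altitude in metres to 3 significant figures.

Scale height: H = RT/g = 188 × 219 / 3.696 = 11140 m.
Invert the barometric formula: z = H ln(P₀/P).
P₀/P = 802/325.8 = 2.4616; ln(2.4616) = 0.90081.
z = 11140 × 0.90081 = 10035 m.

z ≈ 10000 m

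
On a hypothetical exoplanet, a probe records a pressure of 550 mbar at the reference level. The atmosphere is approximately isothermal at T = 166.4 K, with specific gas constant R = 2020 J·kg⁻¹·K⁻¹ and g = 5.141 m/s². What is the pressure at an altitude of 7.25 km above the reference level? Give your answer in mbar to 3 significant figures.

Scale height: H = RT/g = 2020 × 166.4 / 5.141 = 65382 m.
Barometric formula: P = P₀ exp(−z/H).
z/H = 7250.0/65382 = 0.11089; exp(−0.11089) = 0.89504.
P = 550 × 0.89504 = 492.27 mbar.

P ≈ 492 mbar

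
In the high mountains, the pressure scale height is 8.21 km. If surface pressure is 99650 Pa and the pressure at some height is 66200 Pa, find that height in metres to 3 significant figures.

Invert the barometric formula: z = H ln(P₀/P).
P₀/P = 99650/66200 = 1.5053; ln(1.5053) = 0.40899.
z = 8210.0 × 0.40899 = 3357.8 m.

z ≈ 3360 m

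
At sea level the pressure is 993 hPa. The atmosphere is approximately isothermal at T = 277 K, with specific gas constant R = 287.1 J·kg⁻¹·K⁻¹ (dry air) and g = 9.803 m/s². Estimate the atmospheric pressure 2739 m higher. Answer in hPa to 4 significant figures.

Scale height: H = RT/g = 287.1 × 277 / 9.803 = 8112.5 m.
Barometric formula: P = P₀ exp(−z/H).
z/H = 2739.0/8112.5 = 0.33763; exp(−0.33763) = 0.71346.
P = 993 × 0.71346 = 708.47 hPa.

P ≈ 708.5 hPa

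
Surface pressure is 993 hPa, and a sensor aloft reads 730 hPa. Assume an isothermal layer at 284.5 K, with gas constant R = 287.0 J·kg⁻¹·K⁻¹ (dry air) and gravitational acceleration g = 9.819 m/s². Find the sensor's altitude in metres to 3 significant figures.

Scale height: H = RT/g = 287.0 × 284.5 / 9.819 = 8315.7 m.
Invert the barometric formula: z = H ln(P₀/P).
P₀/P = 993/730 = 1.3603; ln(1.3603) = 0.30771.
z = 8315.7 × 0.30771 = 2558.8 m.

z ≈ 2560 m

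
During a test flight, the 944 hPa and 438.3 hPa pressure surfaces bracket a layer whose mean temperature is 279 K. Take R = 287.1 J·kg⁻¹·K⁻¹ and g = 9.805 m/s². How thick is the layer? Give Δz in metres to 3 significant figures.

Δz ≈ 6270 m

Hypsometric equation: Δz = (R T̄/g) ln(P₁/P₂).
R T̄/g = 287.1 × 279 / 9.805 = 8169.4 m.
ln(944/438.3) = ln(2.1538) = 0.76723.
Δz = 8169.4 × 0.76723 = 6267.8 m.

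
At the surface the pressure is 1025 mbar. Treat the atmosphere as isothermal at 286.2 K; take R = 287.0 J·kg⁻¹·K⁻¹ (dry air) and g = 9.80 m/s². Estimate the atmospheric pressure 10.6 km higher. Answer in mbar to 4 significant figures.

P ≈ 289.4 mbar

Scale height: H = RT/g = 287.0 × 286.2 / 9.80 = 8381.6 m.
Barometric formula: P = P₀ exp(−z/H).
z/H = 10600/8381.6 = 1.2647; exp(−1.2647) = 0.28232.
P = 1025 × 0.28232 = 289.38 mbar.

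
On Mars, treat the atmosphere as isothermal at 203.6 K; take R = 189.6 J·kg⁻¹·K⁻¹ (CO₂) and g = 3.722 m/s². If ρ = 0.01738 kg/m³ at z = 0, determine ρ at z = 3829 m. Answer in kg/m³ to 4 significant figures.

ρ ≈ 0.01201 kg/m³

Scale height: H = RT/g = 189.6 × 203.6 / 3.722 = 10371 m.
In an isothermal atmosphere, density decays like pressure: ρ = ρ₀ exp(−z/H).
z/H = 3829.0/10371 = 0.36920; exp(−0.36920) = 0.69129.
ρ = 0.01738 × 0.69129 = 0.012015 kg/m³.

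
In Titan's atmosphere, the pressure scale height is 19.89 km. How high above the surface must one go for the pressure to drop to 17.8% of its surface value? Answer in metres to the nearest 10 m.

Set P/P₀ = exp(−z/H) = 0.178, so z = −H ln(0.178).
−ln(0.178) = 1.7260; z = 19890 × 1.7260 = 34330 m.

z ≈ 34330 m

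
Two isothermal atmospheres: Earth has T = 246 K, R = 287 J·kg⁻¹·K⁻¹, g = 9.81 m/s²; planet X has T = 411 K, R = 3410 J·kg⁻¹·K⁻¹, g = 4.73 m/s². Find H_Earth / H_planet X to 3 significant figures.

H_Earth/H_planet X ≈ 0.0243

H = RT/g for each body.
H_Earth = 287 × 246 / 9.81 = 7196.9 m.
H_planet X = 3410 × 411 / 4.73 = 296300 m.
H_Earth/H_planet X = 7196.9/296300 = 0.024289.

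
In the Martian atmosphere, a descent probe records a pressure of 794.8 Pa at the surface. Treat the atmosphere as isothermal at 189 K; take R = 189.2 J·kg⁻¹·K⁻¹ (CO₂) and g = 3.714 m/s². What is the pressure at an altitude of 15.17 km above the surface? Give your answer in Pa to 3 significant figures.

P ≈ 164 Pa

Scale height: H = RT/g = 189.2 × 189 / 3.714 = 9628.1 m.
Barometric formula: P = P₀ exp(−z/H).
z/H = 15170/9628.1 = 1.5756; exp(−1.5756) = 0.20688.
P = 794.8 × 0.20688 = 164.43 Pa.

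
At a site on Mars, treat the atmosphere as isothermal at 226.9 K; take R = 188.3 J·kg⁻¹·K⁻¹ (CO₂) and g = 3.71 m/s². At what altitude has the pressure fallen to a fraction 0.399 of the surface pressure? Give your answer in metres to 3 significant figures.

Scale height: H = RT/g = 188.3 × 226.9 / 3.71 = 11516 m.
Set P/P₀ = exp(−z/H) = 0.399, so z = −H ln(0.399).
−ln(0.399) = 0.91879; z = 11516 × 0.91879 = 10581 m.

z ≈ 10600 m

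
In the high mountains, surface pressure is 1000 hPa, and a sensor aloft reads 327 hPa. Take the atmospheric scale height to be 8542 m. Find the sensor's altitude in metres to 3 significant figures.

Invert the barometric formula: z = H ln(P₀/P).
P₀/P = 1000/327 = 3.0581; ln(3.0581) = 1.1178.
z = 8542.0 × 1.1178 = 9548.2 m.

z ≈ 9550 m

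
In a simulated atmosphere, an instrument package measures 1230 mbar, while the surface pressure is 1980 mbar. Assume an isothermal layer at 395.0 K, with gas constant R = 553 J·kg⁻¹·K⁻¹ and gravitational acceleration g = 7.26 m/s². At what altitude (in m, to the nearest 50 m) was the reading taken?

z ≈ 14300 m

Scale height: H = RT/g = 553 × 395.0 / 7.26 = 30087 m.
Invert the barometric formula: z = H ln(P₀/P).
P₀/P = 1980/1230 = 1.6098; ln(1.6098) = 0.47611.
z = 30087 × 0.47611 = 14325 m.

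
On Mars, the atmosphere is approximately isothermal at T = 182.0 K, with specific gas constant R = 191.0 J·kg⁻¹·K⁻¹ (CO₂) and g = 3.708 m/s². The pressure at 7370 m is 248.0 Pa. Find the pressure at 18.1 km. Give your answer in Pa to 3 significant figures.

Scale height: H = RT/g = 191.0 × 182.0 / 3.708 = 9374.9 m.
Between two levels, P₂ = P₁ exp(−Δz/H) with Δz = z₂ − z₁.
Δz = 18100 − 7370.0 = 10730 m; Δz/H = 10730/9374.9 = 1.1445.
P₂ = 248.0 × exp(−1.1445) = 248.0 × 0.31838 = 78.958 Pa.

P ≈ 79.0 Pa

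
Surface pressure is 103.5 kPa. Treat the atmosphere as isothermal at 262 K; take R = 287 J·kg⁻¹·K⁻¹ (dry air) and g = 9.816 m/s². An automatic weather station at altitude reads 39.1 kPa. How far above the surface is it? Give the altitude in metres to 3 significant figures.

z ≈ 7460 m

Scale height: H = RT/g = 287 × 262 / 9.816 = 7660.4 m.
Invert the barometric formula: z = H ln(P₀/P).
P₀/P = 103.5/39.1 = 2.6471; ln(2.6471) = 0.97346.
z = 7660.4 × 0.97346 = 7457.1 m.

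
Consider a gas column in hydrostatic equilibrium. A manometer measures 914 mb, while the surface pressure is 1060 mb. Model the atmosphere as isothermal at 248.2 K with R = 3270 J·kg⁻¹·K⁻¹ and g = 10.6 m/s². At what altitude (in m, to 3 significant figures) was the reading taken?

Scale height: H = RT/g = 3270 × 248.2 / 10.6 = 76567 m.
Invert the barometric formula: z = H ln(P₀/P).
P₀/P = 1060/914 = 1.1597; ln(1.1597) = 0.14816.
z = 76567 × 0.14816 = 11344 m.

z ≈ 11300 m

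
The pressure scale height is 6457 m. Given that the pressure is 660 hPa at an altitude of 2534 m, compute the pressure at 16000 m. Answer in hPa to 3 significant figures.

P ≈ 82.0 hPa

Between two levels, P₂ = P₁ exp(−Δz/H) with Δz = z₂ − z₁.
Δz = 16000 − 2534.0 = 13466 m; Δz/H = 13466/6457.0 = 2.0855.
P₂ = 660 × exp(−2.0855) = 660 × 0.12424 = 81.998 hPa.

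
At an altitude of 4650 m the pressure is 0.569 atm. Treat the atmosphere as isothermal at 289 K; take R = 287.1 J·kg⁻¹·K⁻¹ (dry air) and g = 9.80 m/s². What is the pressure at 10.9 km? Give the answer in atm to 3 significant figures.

Scale height: H = RT/g = 287.1 × 289 / 9.80 = 8466.5 m.
Between two levels, P₂ = P₁ exp(−Δz/H) with Δz = z₂ − z₁.
Δz = 10900 − 4650.0 = 6250.0 m; Δz/H = 6250.0/8466.5 = 0.73820.
P₂ = 0.569 × exp(−0.73820) = 0.569 × 0.47797 = 0.27196 atm.

P ≈ 0.272 atm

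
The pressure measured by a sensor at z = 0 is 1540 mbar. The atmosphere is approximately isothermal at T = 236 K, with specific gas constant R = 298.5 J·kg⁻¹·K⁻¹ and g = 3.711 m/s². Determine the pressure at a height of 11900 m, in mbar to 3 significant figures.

Scale height: H = RT/g = 298.5 × 236 / 3.711 = 18983 m.
Barometric formula: P = P₀ exp(−z/H).
z/H = 11900/18983 = 0.62688; exp(−0.62688) = 0.53426.
P = 1540 × 0.53426 = 822.76 mbar.

P ≈ 823 mbar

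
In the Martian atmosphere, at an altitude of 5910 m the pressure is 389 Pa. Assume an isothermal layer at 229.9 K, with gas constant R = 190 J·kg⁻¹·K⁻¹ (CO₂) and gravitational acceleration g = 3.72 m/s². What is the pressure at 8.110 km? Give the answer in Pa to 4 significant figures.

P ≈ 322.5 Pa

Scale height: H = RT/g = 190 × 229.9 / 3.72 = 11742 m.
Between two levels, P₂ = P₁ exp(−Δz/H) with Δz = z₂ − z₁.
Δz = 8110.0 − 5910.0 = 2200.0 m; Δz/H = 2200.0/11742 = 0.18736.
P₂ = 389 × exp(−0.18736) = 389 × 0.82915 = 322.54 Pa.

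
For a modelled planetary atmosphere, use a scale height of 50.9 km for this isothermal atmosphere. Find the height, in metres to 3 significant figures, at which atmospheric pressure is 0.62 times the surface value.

z ≈ 24300 m

Set P/P₀ = exp(−z/H) = 0.62, so z = −H ln(0.62).
−ln(0.62) = 0.47804; z = 50900 × 0.47804 = 24332 m.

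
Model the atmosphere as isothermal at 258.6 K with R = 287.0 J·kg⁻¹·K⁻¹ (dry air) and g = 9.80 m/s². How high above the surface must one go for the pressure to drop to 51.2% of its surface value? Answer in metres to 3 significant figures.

z ≈ 5070 m

Scale height: H = RT/g = 287.0 × 258.6 / 9.80 = 7573.3 m.
Set P/P₀ = exp(−z/H) = 0.512, so z = −H ln(0.512).
−ln(0.512) = 0.66943; z = 7573.3 × 0.66943 = 5069.8 m.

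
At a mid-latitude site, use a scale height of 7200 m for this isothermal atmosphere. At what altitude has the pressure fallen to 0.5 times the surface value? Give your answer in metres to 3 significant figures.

z ≈ 4990 m

Set P/P₀ = exp(−z/H) = 0.5, so z = −H ln(0.5).
−ln(0.5) = 0.69315; z = 7200.0 × 0.69315 = 4990.7 m.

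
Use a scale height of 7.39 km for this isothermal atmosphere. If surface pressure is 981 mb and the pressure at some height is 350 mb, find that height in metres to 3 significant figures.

z ≈ 7620 m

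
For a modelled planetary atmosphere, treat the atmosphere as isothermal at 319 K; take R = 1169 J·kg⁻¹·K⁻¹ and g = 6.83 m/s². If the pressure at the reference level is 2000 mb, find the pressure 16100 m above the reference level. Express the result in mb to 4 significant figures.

P ≈ 1489 mb

Scale height: H = RT/g = 1169 × 319 / 6.83 = 54599 m.
Barometric formula: P = P₀ exp(−z/H).
z/H = 16100/54599 = 0.29488; exp(−0.29488) = 0.74462.
P = 2000 × 0.74462 = 1489.2 mb.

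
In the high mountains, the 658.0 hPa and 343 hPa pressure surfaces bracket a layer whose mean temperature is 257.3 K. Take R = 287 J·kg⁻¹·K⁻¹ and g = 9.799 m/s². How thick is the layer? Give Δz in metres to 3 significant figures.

Hypsometric equation: Δz = (R T̄/g) ln(P₁/P₂).
R T̄/g = 287 × 257.3 / 9.799 = 7536.0 m.
ln(658.0/343) = ln(1.9184) = 0.65149.
Δz = 7536.0 × 0.65149 = 4909.6 m.

Δz ≈ 4910 m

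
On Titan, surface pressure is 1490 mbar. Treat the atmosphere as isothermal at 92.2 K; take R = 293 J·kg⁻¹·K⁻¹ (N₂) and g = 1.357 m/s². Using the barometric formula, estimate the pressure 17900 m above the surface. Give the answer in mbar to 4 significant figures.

P ≈ 606.3 mbar

Scale height: H = RT/g = 293 × 92.2 / 1.357 = 19908 m.
Barometric formula: P = P₀ exp(−z/H).
z/H = 17900/19908 = 0.89914; exp(−0.89914) = 0.40692.
P = 1490 × 0.40692 = 606.31 mbar.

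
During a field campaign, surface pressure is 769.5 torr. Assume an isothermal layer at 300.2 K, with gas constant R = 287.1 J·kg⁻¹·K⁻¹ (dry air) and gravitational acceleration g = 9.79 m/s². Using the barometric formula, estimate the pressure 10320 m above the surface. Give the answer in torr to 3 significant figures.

P ≈ 238 torr

Scale height: H = RT/g = 287.1 × 300.2 / 9.79 = 8803.6 m.
Barometric formula: P = P₀ exp(−z/H).
z/H = 10320/8803.6 = 1.1722; exp(−1.1722) = 0.30968.
P = 769.5 × 0.30968 = 238.30 torr.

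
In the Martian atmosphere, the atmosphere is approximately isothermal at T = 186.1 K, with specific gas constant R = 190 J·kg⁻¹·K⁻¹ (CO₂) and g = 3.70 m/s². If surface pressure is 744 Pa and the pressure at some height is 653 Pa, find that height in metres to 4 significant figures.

z ≈ 1247 m

Scale height: H = RT/g = 190 × 186.1 / 3.70 = 9556.5 m.
Invert the barometric formula: z = H ln(P₀/P).
P₀/P = 744/653 = 1.1394; ln(1.1394) = 0.13050.
z = 9556.5 × 0.13050 = 1247.1 m.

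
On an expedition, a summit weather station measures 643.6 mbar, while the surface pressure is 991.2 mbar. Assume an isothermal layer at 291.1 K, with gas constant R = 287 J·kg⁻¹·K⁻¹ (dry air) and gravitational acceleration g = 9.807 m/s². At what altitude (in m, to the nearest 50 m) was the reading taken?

Scale height: H = RT/g = 287 × 291.1 / 9.807 = 8519.0 m.
Invert the barometric formula: z = H ln(P₀/P).
P₀/P = 991.2/643.6 = 1.5401; ln(1.5401) = 0.43185.
z = 8519.0 × 0.43185 = 3678.9 m.

z ≈ 3700 m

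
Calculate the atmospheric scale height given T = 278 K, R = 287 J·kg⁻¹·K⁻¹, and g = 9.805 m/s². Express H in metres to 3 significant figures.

The scale height of an isothermal atmosphere is H = RT/g.
H = 287 × 278 / 9.805 = 79786/9.805 = 8137.3 m.

H ≈ 8140 m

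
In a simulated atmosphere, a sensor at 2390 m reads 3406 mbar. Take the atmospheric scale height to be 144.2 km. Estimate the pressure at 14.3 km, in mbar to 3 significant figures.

Between two levels, P₂ = P₁ exp(−Δz/H) with Δz = z₂ − z₁.
Δz = 14300 − 2390.0 = 11910 m; Δz/H = 11910/144200 = 0.082594.
P₂ = 3406 × exp(−0.082594) = 3406 × 0.92072 = 3136.0 mbar.

P ≈ 3140 mbar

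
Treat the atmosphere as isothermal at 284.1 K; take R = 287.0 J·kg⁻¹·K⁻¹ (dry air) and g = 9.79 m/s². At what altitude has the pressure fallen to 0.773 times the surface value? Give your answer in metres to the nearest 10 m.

Scale height: H = RT/g = 287.0 × 284.1 / 9.79 = 8328.6 m.
Set P/P₀ = exp(−z/H) = 0.773, so z = −H ln(0.773).
−ln(0.773) = 0.25748; z = 8328.6 × 0.25748 = 2144.4 m.

z ≈ 2140 m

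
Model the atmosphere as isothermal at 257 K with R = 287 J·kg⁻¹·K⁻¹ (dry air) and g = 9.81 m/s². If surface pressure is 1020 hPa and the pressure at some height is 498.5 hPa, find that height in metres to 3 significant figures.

Scale height: H = RT/g = 287 × 257 / 9.81 = 7518.8 m.
Invert the barometric formula: z = H ln(P₀/P).
P₀/P = 1020/498.5 = 2.0461; ln(2.0461) = 0.71594.
z = 7518.8 × 0.71594 = 5383.0 m.

z ≈ 5380 m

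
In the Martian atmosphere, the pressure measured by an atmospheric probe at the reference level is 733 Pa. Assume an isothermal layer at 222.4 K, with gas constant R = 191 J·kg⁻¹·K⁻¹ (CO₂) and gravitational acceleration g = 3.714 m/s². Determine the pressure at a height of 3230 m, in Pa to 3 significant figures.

Scale height: H = RT/g = 191 × 222.4 / 3.714 = 11437 m.
Barometric formula: P = P₀ exp(−z/H).
z/H = 3230.0/11437 = 0.28242; exp(−0.28242) = 0.75396.
P = 733 × 0.75396 = 552.65 Pa.

P ≈ 553 Pa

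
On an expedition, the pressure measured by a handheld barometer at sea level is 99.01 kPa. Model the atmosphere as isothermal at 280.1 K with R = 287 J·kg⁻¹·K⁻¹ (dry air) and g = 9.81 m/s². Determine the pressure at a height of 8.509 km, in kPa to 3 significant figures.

P ≈ 35.1 kPa

Scale height: H = RT/g = 287 × 280.1 / 9.81 = 8194.6 m.
Barometric formula: P = P₀ exp(−z/H).
z/H = 8509.0/8194.6 = 1.0384; exp(−1.0384) = 0.35402.
P = 99.01 × 0.35402 = 35.052 kPa.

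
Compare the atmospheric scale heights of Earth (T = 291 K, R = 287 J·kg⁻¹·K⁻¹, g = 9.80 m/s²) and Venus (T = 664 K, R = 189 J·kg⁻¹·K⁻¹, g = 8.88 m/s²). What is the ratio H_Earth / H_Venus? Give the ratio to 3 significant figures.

H_Earth/H_Venus ≈ 0.603

H = RT/g for each body.
H_Earth = 287 × 291 / 9.80 = 8522.1 m.
H_Venus = 189 × 664 / 8.88 = 14132 m.
H_Earth/H_Venus = 8522.1/14132 = 0.60304.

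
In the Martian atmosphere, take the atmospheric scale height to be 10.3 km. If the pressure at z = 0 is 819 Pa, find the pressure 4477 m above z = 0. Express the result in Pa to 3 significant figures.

P ≈ 530 Pa

Barometric formula: P = P₀ exp(−z/H).
z/H = 4477.0/10300 = 0.43466; exp(−0.43466) = 0.64748.
P = 819 × 0.64748 = 530.29 Pa.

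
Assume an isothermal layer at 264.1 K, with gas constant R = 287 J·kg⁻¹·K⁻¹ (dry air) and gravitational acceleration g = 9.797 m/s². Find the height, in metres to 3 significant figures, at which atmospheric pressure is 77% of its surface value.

Scale height: H = RT/g = 287 × 264.1 / 9.797 = 7736.7 m.
Set P/P₀ = exp(−z/H) = 0.77, so z = −H ln(0.77).
−ln(0.77) = 0.26136; z = 7736.7 × 0.26136 = 2022.1 m.

z ≈ 2020 m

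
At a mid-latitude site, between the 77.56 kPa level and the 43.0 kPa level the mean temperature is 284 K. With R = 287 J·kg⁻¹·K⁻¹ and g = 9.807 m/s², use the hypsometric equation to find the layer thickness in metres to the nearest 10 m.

Hypsometric equation: Δz = (R T̄/g) ln(P₁/P₂).
R T̄/g = 287 × 284 / 9.807 = 8311.2 m.
ln(77.56/43.0) = ln(1.8037) = 0.58984.
Δz = 8311.2 × 0.58984 = 4902.3 m.

Δz ≈ 4900 m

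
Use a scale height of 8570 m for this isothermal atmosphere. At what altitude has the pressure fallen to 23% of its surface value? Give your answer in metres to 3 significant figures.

z ≈ 12600 m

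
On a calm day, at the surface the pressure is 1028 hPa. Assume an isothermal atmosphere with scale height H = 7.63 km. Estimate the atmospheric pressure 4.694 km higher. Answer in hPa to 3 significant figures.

Barometric formula: P = P₀ exp(−z/H).
z/H = 4694.0/7630.0 = 0.61520; exp(−0.61520) = 0.54053.
P = 1028 × 0.54053 = 555.66 hPa.

P ≈ 556 hPa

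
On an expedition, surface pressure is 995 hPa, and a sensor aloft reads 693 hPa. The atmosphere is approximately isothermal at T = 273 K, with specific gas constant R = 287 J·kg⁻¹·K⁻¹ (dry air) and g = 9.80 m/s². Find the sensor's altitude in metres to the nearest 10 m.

Scale height: H = RT/g = 287 × 273 / 9.80 = 7995.0 m.
Invert the barometric formula: z = H ln(P₀/P).
P₀/P = 995/693 = 1.4358; ln(1.4358) = 0.36172.
z = 7995.0 × 0.36172 = 2892.0 m.

z ≈ 2890 m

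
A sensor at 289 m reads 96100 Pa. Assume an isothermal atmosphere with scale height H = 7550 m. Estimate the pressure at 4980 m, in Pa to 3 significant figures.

P ≈ 51600 Pa

Between two levels, P₂ = P₁ exp(−Δz/H) with Δz = z₂ − z₁.
Δz = 4980.0 − 289.00 = 4691.0 m; Δz/H = 4691.0/7550.0 = 0.62132.
P₂ = 96100 × exp(−0.62132) = 96100 × 0.53723 = 51628 Pa.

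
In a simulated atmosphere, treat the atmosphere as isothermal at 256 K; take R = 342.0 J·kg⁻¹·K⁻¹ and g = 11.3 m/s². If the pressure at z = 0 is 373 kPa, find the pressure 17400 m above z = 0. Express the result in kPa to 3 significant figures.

Scale height: H = RT/g = 342.0 × 256 / 11.3 = 7748.0 m.
Barometric formula: P = P₀ exp(−z/H).
z/H = 17400/7748.0 = 2.2457; exp(−2.2457) = 0.10585.
P = 373 × 0.10585 = 39.482 kPa.

P ≈ 39.5 kPa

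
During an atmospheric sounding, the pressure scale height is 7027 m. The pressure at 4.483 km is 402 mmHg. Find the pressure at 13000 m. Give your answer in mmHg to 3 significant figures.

P ≈ 120 mmHg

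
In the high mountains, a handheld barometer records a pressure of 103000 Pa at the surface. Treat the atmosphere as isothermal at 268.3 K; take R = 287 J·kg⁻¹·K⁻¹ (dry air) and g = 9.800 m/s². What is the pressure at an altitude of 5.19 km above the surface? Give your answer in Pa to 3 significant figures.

Scale height: H = RT/g = 287 × 268.3 / 9.800 = 7857.4 m.
Barometric formula: P = P₀ exp(−z/H).
z/H = 5190.0/7857.4 = 0.66052; exp(−0.66052) = 0.51658.
P = 103000 × 0.51658 = 53208 Pa.

P ≈ 53200 Pa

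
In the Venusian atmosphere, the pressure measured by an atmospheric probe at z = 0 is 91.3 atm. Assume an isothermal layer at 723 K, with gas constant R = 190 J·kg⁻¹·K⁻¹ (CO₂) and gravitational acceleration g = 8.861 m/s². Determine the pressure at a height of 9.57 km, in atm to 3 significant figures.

Scale height: H = RT/g = 190 × 723 / 8.861 = 15503 m.
Barometric formula: P = P₀ exp(−z/H).
z/H = 9570.0/15503 = 0.61730; exp(−0.61730) = 0.53940.
P = 91.3 × 0.53940 = 49.247 atm.

P ≈ 49.2 atm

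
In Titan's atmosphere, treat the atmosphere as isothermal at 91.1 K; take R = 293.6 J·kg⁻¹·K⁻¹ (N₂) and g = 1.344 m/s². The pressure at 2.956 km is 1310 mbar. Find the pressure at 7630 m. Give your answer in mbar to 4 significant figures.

Scale height: H = RT/g = 293.6 × 91.1 / 1.344 = 19901 m.
Between two levels, P₂ = P₁ exp(−Δz/H) with Δz = z₂ − z₁.
Δz = 7630.0 − 2956.0 = 4674.0 m; Δz/H = 4674.0/19901 = 0.23486.
P₂ = 1310 × exp(−0.23486) = 1310 × 0.79068 = 1035.8 mbar.

P ≈ 1036 mbar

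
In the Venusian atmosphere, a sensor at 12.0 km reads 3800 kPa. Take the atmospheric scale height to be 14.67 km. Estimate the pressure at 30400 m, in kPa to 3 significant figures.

Between two levels, P₂ = P₁ exp(−Δz/H) with Δz = z₂ − z₁.
Δz = 30400 − 12000 = 18400 m; Δz/H = 18400/14670 = 1.2543.
P₂ = 3800 × exp(−1.2543) = 3800 × 0.28528 = 1084.1 kPa.

P ≈ 1080 kPa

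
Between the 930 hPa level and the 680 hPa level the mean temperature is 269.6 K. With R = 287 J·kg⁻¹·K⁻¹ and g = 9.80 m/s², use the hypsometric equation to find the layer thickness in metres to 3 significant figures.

Hypsometric equation: Δz = (R T̄/g) ln(P₁/P₂).
R T̄/g = 287 × 269.6 / 9.80 = 7895.4 m.
ln(930/680) = ln(1.3676) = 0.31306.
Δz = 7895.4 × 0.31306 = 2471.7 m.

Δz ≈ 2470 m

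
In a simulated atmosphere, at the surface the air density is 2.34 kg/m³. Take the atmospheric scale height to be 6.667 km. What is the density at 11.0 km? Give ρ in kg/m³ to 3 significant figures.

In an isothermal atmosphere, density decays like pressure: ρ = ρ₀ exp(−z/H).
z/H = 11000/6667.0 = 1.6499; exp(−1.6499) = 0.19207.
ρ = 2.34 × 0.19207 = 0.44944 kg/m³.

ρ ≈ 0.449 kg/m³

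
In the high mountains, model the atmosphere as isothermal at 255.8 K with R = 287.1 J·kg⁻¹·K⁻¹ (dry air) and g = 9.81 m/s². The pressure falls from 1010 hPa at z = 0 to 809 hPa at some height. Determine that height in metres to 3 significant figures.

Scale height: H = RT/g = 287.1 × 255.8 / 9.81 = 7486.3 m.
Invert the barometric formula: z = H ln(P₀/P).
P₀/P = 1010/809 = 1.2485; ln(1.2485) = 0.22194.
z = 7486.3 × 0.22194 = 1661.5 m.

z ≈ 1660 m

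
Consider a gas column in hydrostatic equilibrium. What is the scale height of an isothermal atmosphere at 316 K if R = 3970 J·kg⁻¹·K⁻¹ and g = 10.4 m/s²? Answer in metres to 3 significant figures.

H ≈ 121000 m

The scale height of an isothermal atmosphere is H = RT/g.
H = 3970 × 316 / 10.4 = 1254500/10.4 = 120620 m.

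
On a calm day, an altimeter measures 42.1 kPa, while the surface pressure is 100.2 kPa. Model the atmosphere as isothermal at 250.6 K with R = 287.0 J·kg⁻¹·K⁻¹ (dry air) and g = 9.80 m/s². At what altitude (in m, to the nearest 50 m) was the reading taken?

z ≈ 6350 m

Scale height: H = RT/g = 287.0 × 250.6 / 9.80 = 7339.0 m.
Invert the barometric formula: z = H ln(P₀/P).
P₀/P = 100.2/42.1 = 2.3800; ln(2.3800) = 0.86710.
z = 7339.0 × 0.86710 = 6363.6 m.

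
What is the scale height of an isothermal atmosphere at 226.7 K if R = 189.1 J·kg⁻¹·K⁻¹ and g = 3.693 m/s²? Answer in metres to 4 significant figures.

H ≈ 11610 m

The scale height of an isothermal atmosphere is H = RT/g.
H = 189.1 × 226.7 / 3.693 = 42869/3.693 = 11608 m.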